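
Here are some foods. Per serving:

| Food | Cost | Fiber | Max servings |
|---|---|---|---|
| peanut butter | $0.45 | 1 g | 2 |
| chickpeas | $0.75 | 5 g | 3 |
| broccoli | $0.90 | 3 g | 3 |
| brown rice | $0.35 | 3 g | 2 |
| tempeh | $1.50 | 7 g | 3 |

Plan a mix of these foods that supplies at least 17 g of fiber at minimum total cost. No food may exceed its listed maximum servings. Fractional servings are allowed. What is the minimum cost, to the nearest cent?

$2.35

Cost per g of fiber: brown rice $0.1167, chickpeas $0.1500, tempeh $0.2143, broccoli $0.3000, peanut butter $0.4500.
Take 2 servings of brown rice: +6.0 g fiber for $0.70 (total $0.70, still need 11.0 g).
Take 2.2 servings of chickpeas: +11.0 g fiber for $1.65 (total $2.35, still need 0.0 g).
Filling from the cheapest source first is optimal under one linear minimum: $2.35.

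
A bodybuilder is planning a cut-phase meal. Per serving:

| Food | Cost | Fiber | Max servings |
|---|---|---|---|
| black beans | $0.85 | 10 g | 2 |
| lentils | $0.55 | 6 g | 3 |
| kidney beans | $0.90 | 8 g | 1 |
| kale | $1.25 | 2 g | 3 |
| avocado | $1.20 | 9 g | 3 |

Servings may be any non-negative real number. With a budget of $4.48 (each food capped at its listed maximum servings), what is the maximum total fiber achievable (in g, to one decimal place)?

Fiber per dollar: black beans 11.76, lentils 10.91, kidney beans 8.889, avocado 7.5, kale 1.6.
Take 2 servings of black beans: spends $1.70, +20.0 g fiber (running total 20.0 g).
Take 3 servings of lentils: spends $1.65, +18.0 g fiber (running total 38.0 g).
Take 1 serving of kidney beans: spends $0.90, +8.0 g fiber (running total 46.0 g).
Take 0.1917 servings of avocado: spends $0.23, +1.7 g fiber (running total 47.7 g).
Greedy by best ratio exhausts the cost allowance optimally: 47.7 g.

47.7 g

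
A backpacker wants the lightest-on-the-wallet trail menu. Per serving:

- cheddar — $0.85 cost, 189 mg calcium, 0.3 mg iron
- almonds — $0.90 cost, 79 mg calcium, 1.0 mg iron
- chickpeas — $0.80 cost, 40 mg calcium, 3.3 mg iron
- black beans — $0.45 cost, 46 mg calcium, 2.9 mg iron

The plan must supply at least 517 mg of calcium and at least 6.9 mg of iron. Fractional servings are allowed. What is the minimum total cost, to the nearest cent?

Two binding constraints pin down two serving amounts, so the optimal mix uses at most two foods. The candidates are each food alone (scaled to the tighter of calcium/iron) and each pair with both constraints tight.
cheddar only: max(517/189, 6.9/0.3) = 23 servings → $19.55.
almonds only: max(517/79, 6.9/1.0) = 6.9 servings → $6.21.
chickpeas only: max(517/40, 6.9/3.3) = 12.93 servings → $10.34.
black beans only: max(517/46, 6.9/2.9) = 11.24 servings → $5.06.
cheddar + almonds: intersection lies outside the first quadrant.
cheddar + chickpeas with both tight: 2.338 servings and 1.878 servings → $3.49.
cheddar + black beans with both tight: 2.212 servings and 2.15 servings → $2.85.
almonds + chickpeas with both tight: 6.48 servings and 0.1273 servings → $5.93.
almonds + black beans with both tight: 6.455 servings and 0.1535 servings → $5.88.
chickpeas + black beans: intersection lies outside the first quadrant.
So the least-cost plan costs $2.85.

$2.85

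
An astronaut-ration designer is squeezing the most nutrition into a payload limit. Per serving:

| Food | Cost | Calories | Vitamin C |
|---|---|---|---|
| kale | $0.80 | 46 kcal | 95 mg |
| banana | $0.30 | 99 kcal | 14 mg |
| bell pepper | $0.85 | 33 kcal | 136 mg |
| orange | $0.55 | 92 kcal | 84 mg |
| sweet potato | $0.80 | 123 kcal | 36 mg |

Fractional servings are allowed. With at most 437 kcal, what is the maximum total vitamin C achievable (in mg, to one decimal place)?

Vitamin C per kcal: bell pepper 4.121, kale 2.065, orange 0.913, sweet potato 0.2927, banana 0.1414.
With no serving limits, spend the whole calories allowance on bell pepper: 437 kcal / 33 kcal × 136 mg = 1801.0 mg.

1801.0 mg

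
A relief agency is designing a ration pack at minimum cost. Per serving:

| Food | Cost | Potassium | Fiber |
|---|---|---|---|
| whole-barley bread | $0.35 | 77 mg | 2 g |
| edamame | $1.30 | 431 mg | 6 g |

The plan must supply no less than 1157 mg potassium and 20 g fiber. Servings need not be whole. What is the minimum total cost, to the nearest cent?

An LP optimum is at a vertex; with two nutrient constraints at most two foods are used. Check each candidate.
whole-barley bread only: max(1157/77, 20/2) = 15.03 servings → $5.26.
edamame only: max(1157/431, 20/6) = 3.333 servings → $4.33.
whole-barley bread + edamame with both tight: 4.195 servings and 1.935 servings → $3.98.
Cheapest feasible corner: $3.98.

$3.98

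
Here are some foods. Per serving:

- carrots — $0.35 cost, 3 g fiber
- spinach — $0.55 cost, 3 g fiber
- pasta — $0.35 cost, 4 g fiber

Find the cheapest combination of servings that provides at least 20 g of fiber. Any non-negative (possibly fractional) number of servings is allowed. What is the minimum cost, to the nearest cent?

Cost per g of fiber: pasta $0.0875, carrots $0.1167, spinach $0.1833.
With no serving limits, use only pasta: 20 g / 4 g = 5 servings × $0.35 = $1.75.

$1.75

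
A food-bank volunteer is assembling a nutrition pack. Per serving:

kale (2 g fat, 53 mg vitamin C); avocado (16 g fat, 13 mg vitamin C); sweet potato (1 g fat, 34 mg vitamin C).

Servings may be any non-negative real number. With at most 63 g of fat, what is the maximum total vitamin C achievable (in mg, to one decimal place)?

2142.0 mg

Vitamin C per g fat: sweet potato 34, kale 26.5, avocado 0.8125.
With no serving limits, spend the whole fat allowance on sweet potato: 63 g / 1 g × 34 mg = 2142.0 mg.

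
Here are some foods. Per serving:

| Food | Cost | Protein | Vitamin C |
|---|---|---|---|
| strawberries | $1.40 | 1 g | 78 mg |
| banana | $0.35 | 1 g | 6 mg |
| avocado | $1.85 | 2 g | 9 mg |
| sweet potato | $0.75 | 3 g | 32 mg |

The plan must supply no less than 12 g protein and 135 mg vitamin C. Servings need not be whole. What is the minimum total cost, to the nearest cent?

$3.12

The cheapest plan sits at a corner of the feasible region — with two constraints it uses at most two foods.
strawberries only: max(12/1, 135/78) = 12 servings → $16.80.
banana only: max(12/1, 135/6) = 22.5 servings → $7.88.
avocado only: max(12/2, 135/9) = 15 servings → $27.75.
sweet potato only: max(12/3, 135/32) = 4.219 servings → $3.16.
strawberries + banana with both tight: 0.875 servings and 11.12 servings → $5.12.
strawberries + avocado with both tight: 1.102 servings and 5.449 servings → $11.62.
strawberries + sweet potato with both tight: 0.104 servings and 3.965 servings → $3.12.
banana + avocado: intersection lies outside the first quadrant.
banana + sweet potato with both targets exact would need a negative amount; discard.
avocado + sweet potato: the both-tight solution has a negative serving — not a feasible corner.
So the least-cost plan costs $3.12.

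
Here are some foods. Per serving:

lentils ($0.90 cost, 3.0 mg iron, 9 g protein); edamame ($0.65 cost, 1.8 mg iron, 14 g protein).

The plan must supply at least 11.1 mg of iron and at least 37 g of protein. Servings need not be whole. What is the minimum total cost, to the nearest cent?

lentils only: max(11.1/3.0, 37/9) = 4.111 servings → $3.70.
edamame only: max(11.1/1.8, 37/14) = 6.167 servings → $4.01.
lentils + edamame with both tight: 3.442 servings and 0.4302 servings → $3.38.
Cheapest feasible corner: $3.38.

$3.38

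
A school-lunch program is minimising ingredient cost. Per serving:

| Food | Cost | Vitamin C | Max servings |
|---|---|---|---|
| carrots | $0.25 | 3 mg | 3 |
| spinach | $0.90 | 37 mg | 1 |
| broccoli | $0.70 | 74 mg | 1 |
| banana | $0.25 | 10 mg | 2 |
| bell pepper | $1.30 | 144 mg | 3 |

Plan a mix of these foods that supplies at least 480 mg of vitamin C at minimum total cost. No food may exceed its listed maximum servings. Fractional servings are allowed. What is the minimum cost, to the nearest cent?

$4.35

Cost per mg of vitamin C: bell pepper $0.0090, broccoli $0.0095, spinach $0.0243, banana $0.0250, carrots $0.0833.
Take 3 servings of bell pepper: +432.0 mg vitamin C for $3.90 (total $3.90, still need 48.0 mg).
Take 0.6486 servings of broccoli: +48.0 mg vitamin C for $0.45 (total $4.35, still need 0.0 mg).
Greedy by cheapest-per-mg is optimal for a single linear constraint, so the minimum cost is $4.35.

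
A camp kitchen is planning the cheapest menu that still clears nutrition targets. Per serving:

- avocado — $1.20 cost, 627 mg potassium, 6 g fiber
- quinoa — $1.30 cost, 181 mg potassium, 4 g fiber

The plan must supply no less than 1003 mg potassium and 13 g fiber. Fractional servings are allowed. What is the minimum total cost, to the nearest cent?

avocado only: max(1003/627, 13/6) = 2.167 servings → $2.60.
quinoa only: max(1003/181, 13/4) = 5.541 servings → $7.20.
avocado + quinoa with both tight: 1.167 servings and 1.5 servings → $3.35.
The minimum over all feasible corners is $2.60.

$2.60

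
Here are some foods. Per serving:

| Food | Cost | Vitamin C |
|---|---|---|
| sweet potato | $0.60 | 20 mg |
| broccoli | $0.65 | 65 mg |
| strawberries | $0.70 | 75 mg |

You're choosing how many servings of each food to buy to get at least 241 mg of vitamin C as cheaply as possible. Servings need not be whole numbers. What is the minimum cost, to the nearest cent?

Cost per mg of vitamin C: strawberries $0.0093, broccoli $0.0100, sweet potato $0.0300.
With no serving limits, use only strawberries: 241 mg / 75 mg = 3.213 servings × $0.70 = $2.25.

$2.25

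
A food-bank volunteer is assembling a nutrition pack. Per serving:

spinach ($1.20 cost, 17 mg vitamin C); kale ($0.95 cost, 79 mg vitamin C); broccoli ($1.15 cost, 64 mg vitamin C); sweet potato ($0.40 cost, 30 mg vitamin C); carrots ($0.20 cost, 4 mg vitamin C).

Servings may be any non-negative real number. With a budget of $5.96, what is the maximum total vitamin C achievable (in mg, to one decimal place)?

495.6 mg

Vitamin C per dollar: kale 83.16, sweet potato 75, broccoli 55.65, carrots 20, spinach 14.17.
With no serving limits, spend the whole cost allowance on kale: $5.96 / $0.95 × 79 mg = 495.6 mg.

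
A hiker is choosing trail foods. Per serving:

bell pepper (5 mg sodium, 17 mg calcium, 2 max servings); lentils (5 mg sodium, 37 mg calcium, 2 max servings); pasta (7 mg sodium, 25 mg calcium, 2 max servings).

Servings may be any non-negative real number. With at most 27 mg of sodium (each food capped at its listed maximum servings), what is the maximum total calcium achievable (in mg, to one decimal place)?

134.2 mg

Calcium per mg sodium: lentils 7.4, pasta 3.571, bell pepper 3.4.
Take 2 servings of lentils: uses 10 mg sodium, +74.0 mg calcium (running total 74.0 mg).
Take 2 servings of pasta: uses 14 mg sodium, +50.0 mg calcium (running total 124.0 mg).
Take 0.6 servings of bell pepper: uses 3 mg sodium, +10.2 mg calcium (running total 134.2 mg).
Filling greedily by calcium-per-mg sodium is optimal for one linear limit, giving 134.2 mg.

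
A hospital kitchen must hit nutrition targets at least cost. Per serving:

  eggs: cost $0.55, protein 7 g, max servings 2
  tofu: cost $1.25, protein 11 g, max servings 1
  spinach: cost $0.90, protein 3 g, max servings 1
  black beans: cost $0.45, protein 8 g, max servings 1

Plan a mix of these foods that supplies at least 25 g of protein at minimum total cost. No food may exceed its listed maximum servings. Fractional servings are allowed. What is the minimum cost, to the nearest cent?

Cost per g of protein: black beans $0.0563, eggs $0.0786, tofu $0.1136, spinach $0.3000.
Take 1 serving of black beans: +8.0 g protein for $0.45 (total $0.45, still need 17.0 g).
Take 2 servings of eggs: +14.0 g protein for $1.10 (total $1.55, still need 3.0 g).
Take 0.2727 servings of tofu: +3.0 g protein for $0.34 (total $1.89, still need 0.0 g).
Filling from the cheapest source first is optimal under one linear minimum: $1.89.

$1.89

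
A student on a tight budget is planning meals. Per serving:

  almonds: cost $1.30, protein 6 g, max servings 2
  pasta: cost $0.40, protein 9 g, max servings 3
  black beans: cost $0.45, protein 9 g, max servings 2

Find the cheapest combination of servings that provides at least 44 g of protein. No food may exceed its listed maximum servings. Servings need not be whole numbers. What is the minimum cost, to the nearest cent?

Cost per g of protein: pasta $0.0444, black beans $0.0500, almonds $0.2167.
Take 3 servings of pasta: +27.0 g protein for $1.20 (total $1.20, still need 17.0 g).
Take 1.889 servings of black beans: +17.0 g protein for $0.85 (total $2.05, still need 0.0 g).
Filling from the cheapest source first is optimal under one linear minimum: $2.05.

$2.05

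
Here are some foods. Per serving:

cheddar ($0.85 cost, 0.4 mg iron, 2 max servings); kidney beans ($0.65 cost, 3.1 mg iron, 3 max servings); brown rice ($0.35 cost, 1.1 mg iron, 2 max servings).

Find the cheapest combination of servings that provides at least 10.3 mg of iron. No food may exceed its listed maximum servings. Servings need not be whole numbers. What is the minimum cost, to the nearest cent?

Cost per mg of iron: kidney beans $0.2097, brown rice $0.3182, cheddar $2.1250.
Take 3 servings of kidney beans: +9.3 mg iron for $1.95 (total $1.95, still need 1.0 mg).
Take 0.9091 servings of brown rice: +1.0 mg iron for $0.32 (total $2.27, still need 0.0 mg).
Filling from the cheapest source first is optimal under one linear minimum: $2.27.

$2.27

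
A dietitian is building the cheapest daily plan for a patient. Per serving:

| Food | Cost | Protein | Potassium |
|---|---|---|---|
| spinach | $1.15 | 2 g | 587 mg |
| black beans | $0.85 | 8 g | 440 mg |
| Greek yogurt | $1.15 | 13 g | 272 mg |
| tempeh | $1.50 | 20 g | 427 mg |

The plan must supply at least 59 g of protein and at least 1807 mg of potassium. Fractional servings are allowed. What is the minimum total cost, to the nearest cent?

$4.93

With two linear requirements the optimum uses one or two foods; enumerate the corners.
spinach only: max(59/2, 1807/587) = 29.5 servings → $33.92.
black beans only: max(59/8, 1807/440) = 7.375 servings → $6.27.
Greek yogurt only: max(59/13, 1807/272) = 6.643 servings → $7.64.
tempeh only: max(59/20, 1807/427) = 4.232 servings → $6.35.
spinach + black beans: the both-tight solution has a negative serving — not a feasible corner.
spinach + Greek yogurt with both tight: 1.05 servings and 4.377 servings → $6.24.
spinach + tempeh with both tight: 1.006 servings and 2.849 servings → $5.43.
black beans + Greek yogurt with both tight: 2.1 servings and 3.246 servings → $5.52.
black beans + tempeh with both tight: 2.033 servings and 2.137 servings → $4.93.
Greek yogurt + tempeh: the both-tight solution has a negative serving — not a feasible corner.
The minimum over all feasible corners is $4.93.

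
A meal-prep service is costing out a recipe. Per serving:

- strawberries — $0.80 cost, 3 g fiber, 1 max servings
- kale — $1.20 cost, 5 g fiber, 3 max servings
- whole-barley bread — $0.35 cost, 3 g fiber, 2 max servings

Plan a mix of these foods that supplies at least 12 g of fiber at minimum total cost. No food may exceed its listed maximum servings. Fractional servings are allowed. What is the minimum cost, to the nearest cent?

$2.14

Cost per g of fiber: whole-barley bread $0.1167, kale $0.2400, strawberries $0.2667.
Take 2 servings of whole-barley bread: +6.0 g fiber for $0.70 (total $0.70, still need 6.0 g).
Take 1.2 servings of kale: +6.0 g fiber for $1.44 (total $2.14, still need 0.0 g).
Greedy by cheapest-per-g is optimal for a single linear constraint, so the minimum cost is $2.14.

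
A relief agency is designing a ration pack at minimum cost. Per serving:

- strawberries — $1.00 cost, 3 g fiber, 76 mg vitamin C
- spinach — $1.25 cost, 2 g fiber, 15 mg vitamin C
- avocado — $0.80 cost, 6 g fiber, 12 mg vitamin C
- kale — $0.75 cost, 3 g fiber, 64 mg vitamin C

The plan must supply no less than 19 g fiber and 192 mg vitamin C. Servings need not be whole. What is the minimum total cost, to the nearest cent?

Compare the cost at each extreme point of the feasible region.
strawberries only: max(19/3, 192/76) = 6.333 servings → $6.33.
spinach only: max(19/2, 192/15) = 12.8 servings → $16.00.
avocado only: max(19/6, 192/12) = 16 servings → $12.80.
kale only: max(19/3, 192/64) = 6.333 servings → $4.75.
strawberries + spinach with both tight: 0.9252 servings and 8.112 servings → $11.07.
strawberries + avocado with both tight: 2.2 servings and 2.067 servings → $3.85.
strawberries + kale: the both-tight solution has a negative serving — not a feasible corner.
spinach + avocado with both targets exact would need a negative amount; discard.
spinach + kale with both tight: 7.711 servings and 1.193 servings → $10.53.
avocado + kale with both tight: 1.839 servings and 2.655 servings → $3.46.
So the least-cost plan costs $3.46.

$3.46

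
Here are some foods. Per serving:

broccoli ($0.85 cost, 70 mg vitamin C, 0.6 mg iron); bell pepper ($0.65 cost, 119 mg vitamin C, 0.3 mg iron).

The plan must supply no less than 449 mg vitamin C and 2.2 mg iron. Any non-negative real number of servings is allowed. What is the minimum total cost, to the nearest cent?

Compare the cost at each extreme point of the feasible region.
broccoli only: max(449/70, 2.2/0.6) = 6.414 servings → $5.45.
bell pepper only: max(449/119, 2.2/0.3) = 7.333 servings → $4.77.
broccoli + bell pepper with both tight: 2.522 servings and 2.29 servings → $3.63.
So the least-cost plan costs $3.63.

$3.63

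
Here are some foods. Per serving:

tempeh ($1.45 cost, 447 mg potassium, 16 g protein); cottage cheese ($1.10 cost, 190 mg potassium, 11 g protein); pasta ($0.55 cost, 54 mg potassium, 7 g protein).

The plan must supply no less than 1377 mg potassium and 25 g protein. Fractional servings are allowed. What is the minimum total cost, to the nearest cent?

$4.47

Compare the cost at each extreme point of the feasible region.
tempeh only: max(1377/447, 25/16) = 3.081 servings → $4.47.
cottage cheese only: max(1377/190, 25/11) = 7.247 servings → $7.97.
pasta only: max(1377/54, 25/7) = 25.5 servings → $14.03.
tempeh + cottage cheese: intersection lies outside the first quadrant.
tempeh + pasta: the both-tight solution has a negative serving — not a feasible corner.
cottage cheese + pasta: the both-tight solution has a negative serving — not a feasible corner.
Cheapest feasible corner: $4.47.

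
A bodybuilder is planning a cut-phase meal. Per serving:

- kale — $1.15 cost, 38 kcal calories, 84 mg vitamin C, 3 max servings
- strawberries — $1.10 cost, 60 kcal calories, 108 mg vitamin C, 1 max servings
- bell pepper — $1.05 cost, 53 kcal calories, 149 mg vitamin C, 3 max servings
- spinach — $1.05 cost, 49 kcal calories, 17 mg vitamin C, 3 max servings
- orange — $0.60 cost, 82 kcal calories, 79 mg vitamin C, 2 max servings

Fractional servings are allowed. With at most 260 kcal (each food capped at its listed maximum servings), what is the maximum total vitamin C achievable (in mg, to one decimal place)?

670.3 mg

Vitamin C per kcal: bell pepper 2.811, kale 2.211, strawberries 1.8, orange 0.9634, spinach 0.3469.
Take 3 servings of bell pepper: uses 159 kcal, +447.0 mg vitamin C (running total 447.0 mg).
Take 2.658 servings of kale: uses 101 kcal, +223.3 mg vitamin C (running total 670.3 mg).
Filling greedily by vitamin C-per-kcal is optimal for one linear limit, giving 670.3 mg.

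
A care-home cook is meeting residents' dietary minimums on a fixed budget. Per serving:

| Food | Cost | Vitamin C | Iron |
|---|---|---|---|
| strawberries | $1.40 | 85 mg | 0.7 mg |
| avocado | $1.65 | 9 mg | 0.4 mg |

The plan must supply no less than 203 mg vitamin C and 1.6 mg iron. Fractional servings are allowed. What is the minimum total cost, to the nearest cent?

A basic optimal solution has at most two foods positive. Try each food alone and each pair with both targets met exactly.
strawberries only: max(203/85, 1.6/0.7) = 2.388 servings → $3.34.
avocado only: max(203/9, 1.6/0.4) = 22.56 servings → $37.22.
strawberries + avocado: the both-tight solution has a negative serving — not a feasible corner.
The minimum over all feasible corners is $3.34.

$3.34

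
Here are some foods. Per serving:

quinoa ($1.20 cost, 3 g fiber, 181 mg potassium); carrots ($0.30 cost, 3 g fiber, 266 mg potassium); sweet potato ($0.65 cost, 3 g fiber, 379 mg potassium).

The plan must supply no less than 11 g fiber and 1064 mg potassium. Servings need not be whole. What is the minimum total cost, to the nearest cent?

At the optimum either one food covers both requirements or two foods hit both targets exactly; no other combination can be cheaper.
quinoa only: max(11/3, 1064/181) = 5.878 servings → $7.05.
carrots only: max(11/3, 1064/266) = 4 servings → $1.20.
sweet potato only: max(11/3, 1064/379) = 3.667 servings → $2.38.
quinoa + carrots with both targets exact would need a negative amount; discard.
quinoa + sweet potato with both tight: 1.645 servings and 2.022 servings → $3.29.
carrots + sweet potato with both tight: 2.882 servings and 0.7847 servings → $1.37.
The minimum over all feasible corners is $1.20.

$1.20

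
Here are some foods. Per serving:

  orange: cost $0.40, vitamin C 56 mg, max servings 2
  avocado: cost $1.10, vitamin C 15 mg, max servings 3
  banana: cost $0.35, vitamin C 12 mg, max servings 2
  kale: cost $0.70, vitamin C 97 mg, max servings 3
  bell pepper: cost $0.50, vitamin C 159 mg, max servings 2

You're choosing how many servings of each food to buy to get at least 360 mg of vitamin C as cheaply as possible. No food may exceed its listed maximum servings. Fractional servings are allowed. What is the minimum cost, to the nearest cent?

Cost per mg of vitamin C: bell pepper $0.0031, orange $0.0071, kale $0.0072, banana $0.0292, avocado $0.0733.
Take 2 servings of bell pepper: +318.0 mg vitamin C for $1.00 (total $1.00, still need 42.0 mg).
Take 0.75 servings of orange: +42.0 mg vitamin C for $0.30 (total $1.30, still need 0.0 mg).
Greedy by cheapest-per-mg is optimal for a single linear constraint, so the minimum cost is $1.30.

$1.30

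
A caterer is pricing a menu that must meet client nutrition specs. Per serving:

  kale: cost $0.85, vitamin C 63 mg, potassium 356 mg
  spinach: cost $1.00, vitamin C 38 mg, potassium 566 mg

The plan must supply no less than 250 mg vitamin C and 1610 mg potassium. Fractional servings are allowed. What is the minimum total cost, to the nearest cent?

Minimising a linear cost over {vitamin C ≥ 250, potassium ≥ 1610, servings ≥ 0} — the optimum is at a vertex, using one or two foods.
kale only: max(250/63, 1610/356) = 4.522 servings → $3.84.
spinach only: max(250/38, 1610/566) = 6.579 servings → $6.58.
kale + spinach with both tight: 3.629 servings and 0.5617 servings → $3.65.
So the least-cost plan costs $3.65.

$3.65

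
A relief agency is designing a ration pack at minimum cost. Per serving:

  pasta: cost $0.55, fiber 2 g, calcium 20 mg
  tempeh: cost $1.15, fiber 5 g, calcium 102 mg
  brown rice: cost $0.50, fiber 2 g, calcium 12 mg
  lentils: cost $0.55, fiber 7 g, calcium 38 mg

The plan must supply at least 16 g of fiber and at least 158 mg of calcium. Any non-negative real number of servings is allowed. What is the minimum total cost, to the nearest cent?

A basic optimal solution has at most two foods positive. Try each food alone and each pair with both targets met exactly.
pasta only: max(16/2, 158/20) = 8 servings → $4.40.
tempeh only: max(16/5, 158/102) = 3.2 servings → $3.68.
brown rice only: max(16/2, 158/12) = 13.17 servings → $6.58.
lentils only: max(16/7, 158/38) = 4.158 servings → $2.29.
pasta + tempeh: intersection lies outside the first quadrant.
pasta + brown rice with both tight: 7.75 servings and 0.25 servings → $4.39.
pasta + lentils with both tight: 7.781 servings and 0.0625 servings → $4.31.
tempeh + brown rice with both tight: 0.8611 servings and 5.847 servings → $3.91.
tempeh + lentils with both tight: 0.9504 servings and 1.607 servings → $1.98.
brown rice + lentils: the both-tight solution has a negative serving — not a feasible corner.
So the least-cost plan costs $1.98.

$1.98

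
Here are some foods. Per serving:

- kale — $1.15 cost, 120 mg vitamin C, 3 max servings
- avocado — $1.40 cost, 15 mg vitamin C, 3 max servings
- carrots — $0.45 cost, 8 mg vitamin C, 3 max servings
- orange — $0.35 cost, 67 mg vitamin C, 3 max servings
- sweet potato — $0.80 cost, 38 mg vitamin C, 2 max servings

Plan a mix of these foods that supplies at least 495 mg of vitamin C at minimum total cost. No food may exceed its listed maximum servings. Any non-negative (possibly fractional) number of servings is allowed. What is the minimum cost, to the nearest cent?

Cost per mg of vitamin C: orange $0.0052, kale $0.0096, sweet potato $0.0211, carrots $0.0563, avocado $0.0933.
Take 3 servings of orange: +201.0 mg vitamin C for $1.05 (total $1.05, still need 294.0 mg).
Take 2.45 servings of kale: +294.0 mg vitamin C for $2.82 (total $3.87, still need 0.0 mg).
Filling from the cheapest source first is optimal under one linear minimum: $3.87.

$3.87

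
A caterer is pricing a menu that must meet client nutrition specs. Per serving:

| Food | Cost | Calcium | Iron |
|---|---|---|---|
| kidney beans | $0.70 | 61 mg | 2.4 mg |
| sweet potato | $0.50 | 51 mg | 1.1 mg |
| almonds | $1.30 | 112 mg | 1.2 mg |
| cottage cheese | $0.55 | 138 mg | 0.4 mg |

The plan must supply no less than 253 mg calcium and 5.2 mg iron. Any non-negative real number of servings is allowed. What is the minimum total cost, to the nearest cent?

Compare the cost at each extreme point of the feasible region.
kidney beans only: max(253/61, 5.2/2.4) = 4.148 servings → $2.90.
sweet potato only: max(253/51, 5.2/1.1) = 4.961 servings → $2.48.
almonds only: max(253/112, 5.2/1.2) = 4.333 servings → $5.63.
cottage cheese only: max(253/138, 5.2/0.4) = 13 servings → $7.15.
kidney beans + sweet potato: intersection lies outside the first quadrant.
kidney beans + almonds with both tight: 1.425 servings and 1.483 servings → $2.93.
kidney beans + cottage cheese with both tight: 2.009 servings and 0.9452 servings → $1.93.
sweet potato + almonds with both tight: 4.497 servings and 0.2113 servings → $2.52.
sweet potato + cottage cheese with both tight: 4.691 servings and 0.0997 servings → $2.40.
almonds + cottage cheese: the both-tight solution has a negative serving — not a feasible corner.
So the least-cost plan costs $1.93.

$1.93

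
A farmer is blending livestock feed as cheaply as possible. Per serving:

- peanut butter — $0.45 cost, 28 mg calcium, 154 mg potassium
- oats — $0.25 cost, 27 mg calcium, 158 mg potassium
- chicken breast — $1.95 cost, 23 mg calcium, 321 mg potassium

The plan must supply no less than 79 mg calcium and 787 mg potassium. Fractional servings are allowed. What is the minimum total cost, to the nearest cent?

$1.25

For a min-cost LP with two ≥-constraints, a basic feasible solution has at most two positive variables.
peanut butter only: max(79/28, 787/154) = 5.11 servings → $2.30.
oats only: max(79/27, 787/158) = 4.981 servings → $1.25.
chicken breast only: max(79/23, 787/321) = 3.435 servings → $6.70.
peanut butter + oats: intersection lies outside the first quadrant.
peanut butter + chicken breast with both tight: 1.333 servings and 1.812 servings → $4.13.
oats + chicken breast with both tight: 1.442 servings and 1.742 servings → $3.76.
So the least-cost plan costs $1.25.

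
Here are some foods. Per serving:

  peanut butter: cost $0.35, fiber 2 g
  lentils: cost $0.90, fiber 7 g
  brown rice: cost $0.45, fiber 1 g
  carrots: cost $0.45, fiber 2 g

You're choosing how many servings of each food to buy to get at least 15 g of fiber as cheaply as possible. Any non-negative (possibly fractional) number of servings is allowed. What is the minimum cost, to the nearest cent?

Cost per g of fiber: lentils $0.1286, peanut butter $0.1750, carrots $0.2250, brown rice $0.4500.
With no serving limits, use only lentils: 15 g / 7 g = 2.143 servings × $0.90 = $1.93.

$1.93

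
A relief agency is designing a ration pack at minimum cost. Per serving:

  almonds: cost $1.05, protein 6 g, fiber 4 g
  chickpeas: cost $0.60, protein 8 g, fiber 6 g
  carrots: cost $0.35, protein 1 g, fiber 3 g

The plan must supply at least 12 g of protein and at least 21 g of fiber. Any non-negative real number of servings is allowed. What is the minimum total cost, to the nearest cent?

almonds only: max(12/6, 21/4) = 5.25 servings → $5.51.
chickpeas only: max(12/8, 21/6) = 3.5 servings → $2.10.
carrots only: max(12/1, 21/3) = 12 servings → $4.20.
almonds + chickpeas: the both-tight solution has a negative serving — not a feasible corner.
almonds + carrots with both tight: 1.071 servings and 5.571 servings → $3.08.
chickpeas + carrots with both tight: 0.8333 servings and 5.333 servings → $2.37.
The minimum over all feasible corners is $2.10.

$2.10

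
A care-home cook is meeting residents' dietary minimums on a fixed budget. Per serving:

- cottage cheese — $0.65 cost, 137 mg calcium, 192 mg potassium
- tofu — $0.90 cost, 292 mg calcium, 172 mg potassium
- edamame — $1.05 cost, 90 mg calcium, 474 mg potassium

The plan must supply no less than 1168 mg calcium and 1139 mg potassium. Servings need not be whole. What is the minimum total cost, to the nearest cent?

$4.43

Minimising a linear cost over {calcium ≥ 1168, potassium ≥ 1139, servings ≥ 0} — the optimum is at a vertex, using one or two foods.
cottage cheese only: max(1168/137, 1139/192) = 8.526 servings → $5.54.
tofu only: max(1168/292, 1139/172) = 6.622 servings → $5.96.
edamame only: max(1168/90, 1139/474) = 12.98 servings → $13.63.
cottage cheese + tofu with both tight: 4.052 servings and 2.099 servings → $4.52.
cottage cheese + edamame: the both-tight solution has a negative serving — not a feasible corner.
tofu + edamame with both tight: 3.67 servings and 1.071 servings → $4.43.
The minimum over all feasible corners is $4.43.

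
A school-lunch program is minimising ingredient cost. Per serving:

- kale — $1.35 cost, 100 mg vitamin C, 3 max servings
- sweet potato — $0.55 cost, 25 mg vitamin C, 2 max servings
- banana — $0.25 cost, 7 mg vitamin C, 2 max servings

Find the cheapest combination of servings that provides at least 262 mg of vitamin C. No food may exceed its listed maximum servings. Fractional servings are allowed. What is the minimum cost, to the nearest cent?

Cost per mg of vitamin C: kale $0.0135, sweet potato $0.0220, banana $0.0357.
Take 2.62 servings of kale: +262.0 mg vitamin C for $3.54 (total $3.54, still need 0.0 mg).
Filling from the cheapest source first is optimal under one linear minimum: $3.54.

$3.54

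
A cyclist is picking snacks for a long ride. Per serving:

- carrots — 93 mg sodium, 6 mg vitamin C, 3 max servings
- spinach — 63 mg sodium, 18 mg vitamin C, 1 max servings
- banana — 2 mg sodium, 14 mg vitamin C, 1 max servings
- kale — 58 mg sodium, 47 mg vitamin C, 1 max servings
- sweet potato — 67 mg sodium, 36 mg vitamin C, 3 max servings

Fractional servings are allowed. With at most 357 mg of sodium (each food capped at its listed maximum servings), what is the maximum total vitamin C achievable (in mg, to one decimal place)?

189.1 mg

Vitamin C per mg sodium: banana 7, kale 0.8103, sweet potato 0.5373, spinach 0.2857, carrots 0.06452.
Take 1 serving of banana: uses 2 mg sodium, +14.0 mg vitamin C (running total 14.0 mg).
Take 1 serving of kale: uses 58 mg sodium, +47.0 mg vitamin C (running total 61.0 mg).
Take 3 servings of sweet potato: uses 201 mg sodium, +108.0 mg vitamin C (running total 169.0 mg).
Take 1 serving of spinach: uses 63 mg sodium, +18.0 mg vitamin C (running total 187.0 mg).
Take 0.3548 servings of carrots: uses 33 mg sodium, +2.1 mg vitamin C (running total 189.1 mg).
Greedy by best ratio exhausts the sodium allowance optimally: 189.1 mg.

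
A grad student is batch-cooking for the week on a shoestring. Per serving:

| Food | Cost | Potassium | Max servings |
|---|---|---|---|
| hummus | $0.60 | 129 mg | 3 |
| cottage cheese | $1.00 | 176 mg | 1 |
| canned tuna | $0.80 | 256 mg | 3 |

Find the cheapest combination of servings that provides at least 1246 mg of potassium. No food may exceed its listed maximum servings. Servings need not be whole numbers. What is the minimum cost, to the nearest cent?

Cost per mg of potassium: canned tuna $0.0031, hummus $0.0047, cottage cheese $0.0057.
Take 3 servings of canned tuna: +768.0 mg potassium for $2.40 (total $2.40, still need 478.0 mg).
Take 3 servings of hummus: +387.0 mg potassium for $1.80 (total $4.20, still need 91.0 mg).
Take 0.517 servings of cottage cheese: +91.0 mg potassium for $0.52 (total $4.72, still need 0.0 mg).
Filling from the cheapest source first is optimal under one linear minimum: $4.72.

$4.72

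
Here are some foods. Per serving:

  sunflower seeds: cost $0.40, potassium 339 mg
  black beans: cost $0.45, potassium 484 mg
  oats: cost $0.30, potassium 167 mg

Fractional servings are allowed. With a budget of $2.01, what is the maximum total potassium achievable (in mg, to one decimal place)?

Potassium per dollar: black beans 1076, sunflower seeds 847.5, oats 556.7.
With no serving limits, spend the whole cost allowance on black beans: $2.01 / $0.45 × 484 mg = 2161.9 mg.

2161.9 mg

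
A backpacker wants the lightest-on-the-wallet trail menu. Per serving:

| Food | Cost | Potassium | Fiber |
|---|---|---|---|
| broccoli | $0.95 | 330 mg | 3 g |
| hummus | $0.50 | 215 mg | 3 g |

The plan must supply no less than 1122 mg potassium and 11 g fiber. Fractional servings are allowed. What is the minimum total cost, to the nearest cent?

$2.61

At the optimum either one food covers both requirements or two foods hit both targets exactly; no other combination can be cheaper.
broccoli only: max(1122/330, 11/3) = 3.667 servings → $3.48.
hummus only: max(1122/215, 11/3) = 5.219 servings → $2.61.
broccoli + hummus with both tight: 2.901 servings and 0.7652 servings → $3.14.
So the least-cost plan costs $2.61.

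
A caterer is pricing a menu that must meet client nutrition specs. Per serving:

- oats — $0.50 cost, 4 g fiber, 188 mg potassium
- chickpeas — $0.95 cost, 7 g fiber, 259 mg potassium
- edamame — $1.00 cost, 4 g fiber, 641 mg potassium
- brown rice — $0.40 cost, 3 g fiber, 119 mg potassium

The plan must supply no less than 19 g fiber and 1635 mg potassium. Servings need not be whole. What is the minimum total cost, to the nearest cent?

Compare the cost at each extreme point of the feasible region.
oats only: max(19/4, 1635/188) = 8.697 servings → $4.35.
chickpeas only: max(19/7, 1635/259) = 6.313 servings → $6.00.
edamame only: max(19/4, 1635/641) = 4.75 servings → $4.75.
brown rice only: max(19/3, 1635/119) = 13.74 servings → $5.50.
oats + chickpeas: intersection lies outside the first quadrant.
oats + edamame with both tight: 3.112 servings and 1.638 servings → $3.19.
oats + brown rice: intersection lies outside the first quadrant.
chickpeas + edamame with both tight: 1.634 servings and 1.89 servings → $3.44.
chickpeas + brown rice with both targets exact would need a negative amount; discard.
edamame + brown rice with both tight: 1.827 servings and 3.897 servings → $3.39.
So the least-cost plan costs $3.19.

$3.19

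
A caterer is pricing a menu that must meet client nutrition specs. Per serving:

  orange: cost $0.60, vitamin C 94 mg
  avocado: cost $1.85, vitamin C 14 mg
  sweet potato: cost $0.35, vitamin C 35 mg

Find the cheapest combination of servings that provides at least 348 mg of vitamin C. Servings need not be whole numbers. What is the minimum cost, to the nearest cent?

Cost per mg of vitamin C: orange $0.0064, sweet potato $0.0100, avocado $0.1321.
With no serving limits, use only orange: 348 mg / 94 mg = 3.702 servings × $0.60 = $2.22.

$2.22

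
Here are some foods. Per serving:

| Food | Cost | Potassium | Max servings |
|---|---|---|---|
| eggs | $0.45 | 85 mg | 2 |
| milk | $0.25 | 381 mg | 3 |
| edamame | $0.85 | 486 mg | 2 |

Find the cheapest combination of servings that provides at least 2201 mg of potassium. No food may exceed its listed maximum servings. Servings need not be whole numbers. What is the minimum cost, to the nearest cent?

$2.91

Cost per mg of potassium: milk $0.0007, edamame $0.0017, eggs $0.0053.
Take 3 servings of milk: +1143.0 mg potassium for $0.75 (total $0.75, still need 1058.0 mg).
Take 2 servings of edamame: +972.0 mg potassium for $1.70 (total $2.45, still need 86.0 mg).
Take 1.012 servings of eggs: +86.0 mg potassium for $0.46 (total $2.91, still need 0.0 mg).
Filling from the cheapest source first is optimal under one linear minimum: $2.91.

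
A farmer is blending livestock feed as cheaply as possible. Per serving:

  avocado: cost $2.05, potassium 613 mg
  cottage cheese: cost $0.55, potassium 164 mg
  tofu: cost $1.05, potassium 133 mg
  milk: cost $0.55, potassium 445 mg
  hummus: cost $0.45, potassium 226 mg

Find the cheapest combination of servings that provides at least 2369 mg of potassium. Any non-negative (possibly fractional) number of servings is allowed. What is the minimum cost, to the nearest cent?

$2.93

Cost per mg of potassium: milk $0.0012, hummus $0.0020, avocado $0.0033, cottage cheese $0.0034, tofu $0.0079.
With no serving limits, use only milk: 2369 mg / 445 mg = 5.324 servings × $0.55 = $2.93.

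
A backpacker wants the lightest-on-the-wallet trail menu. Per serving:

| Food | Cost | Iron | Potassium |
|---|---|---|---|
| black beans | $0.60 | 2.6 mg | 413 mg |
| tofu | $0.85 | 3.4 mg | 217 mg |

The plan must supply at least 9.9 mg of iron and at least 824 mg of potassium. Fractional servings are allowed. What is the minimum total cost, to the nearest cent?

Minimising a linear cost over {iron ≥ 9.9, potassium ≥ 824, servings ≥ 0} — the optimum is at a vertex, using one or two foods.
black beans only: max(9.9/2.6, 824/413) = 3.808 servings → $2.28.
tofu only: max(9.9/3.4, 824/217) = 3.797 servings → $3.23.
black beans + tofu with both tight: 0.7777 servings and 2.317 servings → $2.44.
The minimum over all feasible corners is $2.28.

$2.28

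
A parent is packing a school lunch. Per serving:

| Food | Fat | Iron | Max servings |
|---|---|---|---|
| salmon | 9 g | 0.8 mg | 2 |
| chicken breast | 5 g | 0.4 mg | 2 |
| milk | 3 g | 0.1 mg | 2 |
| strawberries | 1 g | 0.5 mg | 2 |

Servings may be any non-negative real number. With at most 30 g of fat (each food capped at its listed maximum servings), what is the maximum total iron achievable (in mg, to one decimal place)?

3.4 mg

Iron per g fat: strawberries 0.5, salmon 0.08889, chicken breast 0.08, milk 0.03333.
Take 2 servings of strawberries: uses 2 g fat, +1.0 mg iron (running total 1.0 mg).
Take 2 servings of salmon: uses 18 g fat, +1.6 mg iron (running total 2.6 mg).
Take 2 servings of chicken breast: uses 10 g fat, +0.8 mg iron (running total 3.4 mg).
Greedy by best ratio exhausts the fat allowance optimally: 3.4 mg.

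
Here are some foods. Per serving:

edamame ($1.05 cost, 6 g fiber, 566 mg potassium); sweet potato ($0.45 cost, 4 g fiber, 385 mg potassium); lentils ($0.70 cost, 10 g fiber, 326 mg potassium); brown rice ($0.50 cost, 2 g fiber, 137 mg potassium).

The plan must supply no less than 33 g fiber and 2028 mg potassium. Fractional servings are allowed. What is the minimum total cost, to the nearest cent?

At the optimum either one food covers both requirements or two foods hit both targets exactly; no other combination can be cheaper.
edamame only: max(33/6, 2028/566) = 5.5 servings → $5.78.
sweet potato only: max(33/4, 2028/385) = 8.25 servings → $3.71.
lentils only: max(33/10, 2028/326) = 6.221 servings → $4.35.
brown rice only: max(33/2, 2028/137) = 16.5 servings → $8.25.
edamame + sweet potato: the both-tight solution has a negative serving — not a feasible corner.
edamame + lentils with both tight: 2.571 servings and 1.758 servings → $3.93.
edamame + brown rice: the both-tight solution has a negative serving — not a feasible corner.
sweet potato + lentils with both tight: 3.74 servings and 1.804 servings → $2.95.
sweet potato + brown rice: the both-tight solution has a negative serving — not a feasible corner.
lentils + brown rice with both tight: 0.6476 servings and 13.26 servings → $7.08.
So the least-cost plan costs $2.95.

$2.95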